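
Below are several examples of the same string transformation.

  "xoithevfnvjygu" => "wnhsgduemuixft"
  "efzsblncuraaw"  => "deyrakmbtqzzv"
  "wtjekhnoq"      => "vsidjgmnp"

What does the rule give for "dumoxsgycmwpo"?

ctlnwrfxblvon

Rule — shift every letter 1 place backward in the alphabet (wrapping around).
Doing the same to "dumoxsgycmwpo": "ctlnwrfxblvon".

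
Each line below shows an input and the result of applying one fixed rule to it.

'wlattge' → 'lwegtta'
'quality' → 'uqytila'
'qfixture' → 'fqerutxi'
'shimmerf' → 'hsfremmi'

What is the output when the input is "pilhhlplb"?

What's happening: reverse the string, then move the last 2 characters to the front (rotate right by 2).
On "pilhhlplb": the first step gives "blplhhlip", and the second then gives "ipblplhhl".
(Check on "qfixture": → "erutxifq" → "fqerutxi" ✓)

ipblplhhl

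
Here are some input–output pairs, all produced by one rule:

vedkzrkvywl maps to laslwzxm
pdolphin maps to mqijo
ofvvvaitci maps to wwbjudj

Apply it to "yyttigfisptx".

ujhgjtquy

Each output is the input with this applied: shift every letter 1 place forward in the alphabet (wrapping around), then delete the first 3 characters.
On "yyttigfisptx": the first step gives "zzuujhgjtquy", and the second then gives "ujhgjtquy".
(Check on "ofvvvaitci": → "pgwwwbjudj" → "wwbjudj" ✓)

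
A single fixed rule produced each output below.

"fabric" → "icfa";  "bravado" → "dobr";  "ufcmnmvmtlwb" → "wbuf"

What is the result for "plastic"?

icpl

What's happening: move the first 2 characters to the end (rotate left by 2), then keep only the last 4 characters.
On "plastic" that produces "icpl".
(Check on "fabric": → "bricfa" → "icfa" ✓)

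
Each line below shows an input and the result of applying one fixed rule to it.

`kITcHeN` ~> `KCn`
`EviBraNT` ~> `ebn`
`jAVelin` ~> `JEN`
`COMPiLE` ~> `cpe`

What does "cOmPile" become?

CpE

What's happening: flip the case of every letter, then keep one character in every 3, starting at position 1 (positions 1st, 4th, 7th, ...).
Starting from "cOmPile": after the first operation, "CoMpILE"; after the second, "CpE".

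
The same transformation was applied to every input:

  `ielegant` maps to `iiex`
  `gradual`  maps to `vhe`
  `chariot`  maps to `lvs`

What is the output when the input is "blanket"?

In each case the input is transformed by: keep every other character starting from the second (positions 2nd, 4th, 6th, ...), then shift every letter 4 places forward in the alphabet (wrapping around).
On "blanket": the first step gives "lne", and the second then gives "pri".

pri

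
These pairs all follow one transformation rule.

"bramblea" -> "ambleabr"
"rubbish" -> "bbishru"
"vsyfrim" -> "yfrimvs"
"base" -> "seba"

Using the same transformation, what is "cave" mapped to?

veca

What's happening: move the first 2 characters to the end (rotate left by 2).
Doing the same to "cave": "veca".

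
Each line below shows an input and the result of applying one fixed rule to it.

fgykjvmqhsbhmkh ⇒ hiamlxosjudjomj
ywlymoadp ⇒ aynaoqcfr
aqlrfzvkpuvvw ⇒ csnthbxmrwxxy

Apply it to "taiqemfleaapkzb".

vcksgohngccrmbd

Rule — shift every letter 2 places forward in the alphabet (wrapping around).
"taiqemfleaapkzb" → "vcksgohngccrmbd".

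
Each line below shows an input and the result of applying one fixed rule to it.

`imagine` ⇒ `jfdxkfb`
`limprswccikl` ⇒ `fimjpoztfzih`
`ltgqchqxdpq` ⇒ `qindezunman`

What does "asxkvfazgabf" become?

pxhucswxxdcy

What's happening: swap each adjacent pair of characters (1↔2, 3↔4, ...), then shift every letter 3 places backward in the alphabet (wrapping around).
On "asxkvfazgabf": the first step gives "sakxfvzaagfb", and the second then gives "pxhucswxxdcy".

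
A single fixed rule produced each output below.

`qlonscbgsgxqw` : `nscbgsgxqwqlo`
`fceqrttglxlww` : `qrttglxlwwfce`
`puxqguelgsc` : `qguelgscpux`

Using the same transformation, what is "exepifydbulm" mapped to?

What's happening: move the first 3 characters to the end (rotate left by 3).
Applying that to "exepifydbulm" gives "pifydbulmexe".

pifydbulmexe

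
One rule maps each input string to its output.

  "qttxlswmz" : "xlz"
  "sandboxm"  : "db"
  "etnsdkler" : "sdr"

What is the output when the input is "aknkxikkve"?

Each output is the input with this applied: swap each adjacent pair of characters (1↔2, 3↔4, ...), then keep one character in every 3, starting at position 3 (positions 3rd, 6th, 9th, ...).
"aknkxikkve" → "kaknixkkev" → "kxe".

kxe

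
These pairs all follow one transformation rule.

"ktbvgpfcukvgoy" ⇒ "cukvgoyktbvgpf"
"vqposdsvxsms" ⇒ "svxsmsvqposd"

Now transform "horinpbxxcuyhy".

xxcuyhyhorinpb

Looking at the pairs, the operation is to swap the front and back halves of the string.
Doing the same to "horinpbxxcuyhy": "xxcuyhyhorinpb".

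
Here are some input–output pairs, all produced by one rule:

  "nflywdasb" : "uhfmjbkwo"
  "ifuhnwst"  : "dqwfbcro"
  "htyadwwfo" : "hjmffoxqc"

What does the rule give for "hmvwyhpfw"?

What's happening: shift every letter 9 places forward in the alphabet (wrapping around), then move the first 2 characters to the end (rotate left by 2).
Applying both steps to "hmvwyhpfw": "qvefhqyof", then "efhqyofqv".

efhqyofqv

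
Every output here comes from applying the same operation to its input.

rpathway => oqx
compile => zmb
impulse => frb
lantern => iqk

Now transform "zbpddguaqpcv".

warm

Rule — shift every letter 3 places backward in the alphabet (wrapping around), then keep one character in every 3, starting at position 1 (positions 1st, 4th, 7th, ...).
"zbpddguaqpcv" → "warm".
(Check on "compile": → "zljmfib" → "zmb" ✓)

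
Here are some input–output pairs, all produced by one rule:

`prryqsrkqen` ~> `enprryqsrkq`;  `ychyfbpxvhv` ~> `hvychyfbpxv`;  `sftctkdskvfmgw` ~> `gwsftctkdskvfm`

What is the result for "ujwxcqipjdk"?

Rule — move the last 2 characters to the front (rotate right by 2).
"ujwxcqipjdk" → "dkujwxcqipj".

dkujwxcqipj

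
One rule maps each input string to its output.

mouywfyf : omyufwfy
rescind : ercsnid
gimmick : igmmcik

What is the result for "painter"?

apnietr

The rule is to swap each adjacent pair of characters (1↔2, 3↔4, ...).
"painter" → "apnietr".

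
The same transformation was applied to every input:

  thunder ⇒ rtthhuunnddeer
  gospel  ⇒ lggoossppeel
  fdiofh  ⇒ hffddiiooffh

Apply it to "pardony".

yppaarrddoonny

In each case the input is transformed by: double every character, then move the last character to the front.
For "pardony", step one produces "ppaarrddoonnyy"; step two turns that into "yppaarrddoonny".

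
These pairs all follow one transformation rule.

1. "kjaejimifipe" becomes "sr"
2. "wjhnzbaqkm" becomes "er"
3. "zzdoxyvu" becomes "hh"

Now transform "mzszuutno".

uh

The transformation: shift every letter 8 places forward in the alphabet (wrapping around), then keep only the first 2 characters.
"mzszuutno" → "uhahccbvw" → "uh".
(Check on "zzdoxyvu": → "hhlwfgdc" → "hh" ✓)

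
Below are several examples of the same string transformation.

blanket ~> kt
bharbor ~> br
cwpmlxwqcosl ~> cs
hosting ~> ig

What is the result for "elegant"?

at

The pattern: keep every other character starting from the first (positions 1st, 3rd, 5th, ...), then keep only the last 2 characters.
Starting from "elegant": after the first operation, "eeat"; after the second, "at".
(Check on "bharbor": → "babr" → "br" ✓)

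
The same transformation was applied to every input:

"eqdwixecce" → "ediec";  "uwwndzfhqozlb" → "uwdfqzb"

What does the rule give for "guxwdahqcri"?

The transformation: keep every other character starting from the first (positions 1st, 3rd, 5th, ...).
For "guxwdahqcri" the result is "gxdhci".

gxdhci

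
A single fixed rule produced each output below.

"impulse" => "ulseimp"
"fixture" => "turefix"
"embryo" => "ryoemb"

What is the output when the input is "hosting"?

tinghos

The rule is to move the first 3 characters to the end (rotate left by 3).
On "hosting" that produces "tinghos".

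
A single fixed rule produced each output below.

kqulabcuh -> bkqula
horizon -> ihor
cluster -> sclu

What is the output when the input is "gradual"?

The pattern: delete the last 3 characters, then move the last character to the front.
Working it through for "gradual": intermediate "grad", final "dgra".

dgra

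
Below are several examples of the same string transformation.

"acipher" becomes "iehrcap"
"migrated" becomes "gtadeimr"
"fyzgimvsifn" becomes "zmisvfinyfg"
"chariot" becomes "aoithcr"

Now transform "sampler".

melrasp

Each output is the input with this applied: swap each adjacent pair of characters (1↔2, 3↔4, ...), then move the first 3 characters to the end (rotate left by 3).
Starting from "sampler": after the first operation, "aspmelr"; after the second, "melrasp".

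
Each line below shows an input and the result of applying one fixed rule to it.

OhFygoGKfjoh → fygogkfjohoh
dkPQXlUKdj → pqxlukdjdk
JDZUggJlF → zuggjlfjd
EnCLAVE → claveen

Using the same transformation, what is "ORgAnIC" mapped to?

What's happening: move the first 2 characters to the end (rotate left by 2), then convert every letter to lowercase.
Doing the same to "ORgAnIC": "ganicor".

ganicor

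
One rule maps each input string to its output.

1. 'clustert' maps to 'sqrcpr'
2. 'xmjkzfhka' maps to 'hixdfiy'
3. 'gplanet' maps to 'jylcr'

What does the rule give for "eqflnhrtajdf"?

djlfpryhbd

The transformation: shift every letter 2 places backward in the alphabet (wrapping around), then delete the first 2 characters.
Working it through for "eqflnhrtajdf": intermediate "codjlfpryhbd", final "djlfpryhbd".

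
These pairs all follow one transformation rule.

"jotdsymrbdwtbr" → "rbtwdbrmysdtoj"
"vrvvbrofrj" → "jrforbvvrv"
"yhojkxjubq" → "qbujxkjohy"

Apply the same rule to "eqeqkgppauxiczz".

zzcixuappgkqeqe

The pattern: reverse the string.
"eqeqkgppauxiczz" → "zzcixuappgkqeqe".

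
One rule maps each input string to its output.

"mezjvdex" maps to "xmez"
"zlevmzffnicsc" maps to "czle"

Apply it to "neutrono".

oneu

Rule — move the first 3 characters to the end (rotate left by 3), then keep only the last 4 characters.
Working it through for "neutrono": intermediate "trononeu", final "oneu".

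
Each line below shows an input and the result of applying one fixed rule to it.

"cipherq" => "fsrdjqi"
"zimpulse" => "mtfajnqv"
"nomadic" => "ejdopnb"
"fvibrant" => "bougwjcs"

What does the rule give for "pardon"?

epoqbs

What's happening: shift every letter 1 place forward in the alphabet (wrapping around), then move the last 3 characters to the front (rotate right by 3).
So "pardon" becomes "epoqbs".
(Check on "cipherq": → "djqifsr" → "fsrdjqi" ✓)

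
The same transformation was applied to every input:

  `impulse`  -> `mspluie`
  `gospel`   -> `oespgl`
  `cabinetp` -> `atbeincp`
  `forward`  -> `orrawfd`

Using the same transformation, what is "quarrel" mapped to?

The pattern: take characters alternately from the front and the back (1st, last, 2nd, 2nd-last, ...), then move the first 2 characters to the end (rotate left by 2).
For "quarrel", step one produces "qluearr"; step two turns that into "uearrql".
(Check on "forward": → "fdorraw" → "orrawfd" ✓)

uearrql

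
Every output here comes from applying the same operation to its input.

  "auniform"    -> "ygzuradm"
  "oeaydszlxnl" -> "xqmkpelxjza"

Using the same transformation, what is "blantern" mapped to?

The rule is to shift every letter 12 places forward in the alphabet (wrapping around), then swap the first and last characters.
For "blantern", step one produces "nxmzfqdz"; step two turns that into "zxmzfqdn".

zxmzfqdn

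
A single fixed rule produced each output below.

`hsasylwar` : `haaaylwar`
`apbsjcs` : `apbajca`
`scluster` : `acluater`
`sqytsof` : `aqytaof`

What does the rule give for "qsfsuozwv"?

qafauozwv

Rule — replace every "s" with "a".
Applying that to "qsfsuozwv" gives "qafauozwv".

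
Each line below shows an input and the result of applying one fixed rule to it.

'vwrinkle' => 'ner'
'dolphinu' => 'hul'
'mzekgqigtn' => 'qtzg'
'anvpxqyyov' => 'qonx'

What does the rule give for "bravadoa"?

The rule is to swap the front and back halves of the string, then keep one character in every 3, starting at position 1 (positions 1st, 4th, 7th, ...).
"bravadoa" → "adoabrav" → "aaa".
(Check on "mzekgqigtn": → "qigtnmzekg" → "qtzg" ✓)

aaa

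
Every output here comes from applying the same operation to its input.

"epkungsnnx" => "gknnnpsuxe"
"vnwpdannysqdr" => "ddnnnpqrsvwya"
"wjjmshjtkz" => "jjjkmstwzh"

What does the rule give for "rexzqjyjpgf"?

Rule — sort the characters into alphabetical order, then move the first character to the end.
Working it through for "rexzqjyjpgf": intermediate "efgjjpqrxyz", final "fgjjpqrxyze".
(Check on "wjjmshjtkz": → "hjjjkmstwz" → "jjjkmstwzh" ✓)

fgjjpqrxyze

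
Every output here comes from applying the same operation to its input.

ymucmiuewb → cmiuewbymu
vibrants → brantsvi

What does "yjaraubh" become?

The pattern: move the last 2 characters to the front (rotate right by 2), then swap the front and back halves of the string.
On "yjaraubh": the first step gives "bhyjarau", and the second then gives "araubhyj".

araubhyj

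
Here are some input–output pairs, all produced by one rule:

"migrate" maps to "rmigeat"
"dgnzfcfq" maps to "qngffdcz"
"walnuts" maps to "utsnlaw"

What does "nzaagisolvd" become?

vsonligdaaz

Rule — sort the characters into reverse alphabetical order, then move the first character to the end.
On "nzaagisolvd" that produces "vsonligdaaz".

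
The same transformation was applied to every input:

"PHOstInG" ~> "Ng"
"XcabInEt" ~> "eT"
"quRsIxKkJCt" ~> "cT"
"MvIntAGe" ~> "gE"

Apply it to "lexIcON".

on

The transformation: flip the case of every letter, then keep only the last 2 characters.
Starting from "lexIcON": after the first operation, "LEXiCon"; after the second, "on".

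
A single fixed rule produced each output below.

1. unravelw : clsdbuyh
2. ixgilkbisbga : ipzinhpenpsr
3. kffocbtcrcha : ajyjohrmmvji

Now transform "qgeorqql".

yxxsxnlv

What's happening: swap the front and back halves of the string, then shift every letter 7 places forward in the alphabet (wrapping around).
Applying both steps to "qgeorqql": "rqqlqgeo", then "yxxsxnlv".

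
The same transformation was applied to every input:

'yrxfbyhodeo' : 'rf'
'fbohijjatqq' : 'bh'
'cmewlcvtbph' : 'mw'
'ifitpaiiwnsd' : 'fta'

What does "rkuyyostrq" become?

Each output is the input with this applied: keep every other character starting from the second (positions 2nd, 4th, 6th, ...), then delete the last 3 characters.
"rkuyyostrq" → "kyotq" → "ky".

ky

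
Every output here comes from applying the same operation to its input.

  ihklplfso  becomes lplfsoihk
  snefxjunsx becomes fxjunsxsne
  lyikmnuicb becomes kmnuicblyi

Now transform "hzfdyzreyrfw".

dyzreyrfwhzf

Rule — move the first 3 characters to the end (rotate left by 3).
Applying that to "hzfdyzreyrfw" gives "dyzreyrfwhzf".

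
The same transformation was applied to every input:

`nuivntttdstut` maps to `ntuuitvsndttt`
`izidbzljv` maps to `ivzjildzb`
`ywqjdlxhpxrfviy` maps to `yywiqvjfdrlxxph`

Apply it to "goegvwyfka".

gaokefgyvw

In each case the input is transformed by: take characters alternately from the front and the back (1st, last, 2nd, 2nd-last, ...).
For "goegvwyfka" the result is "gaokefgyvw".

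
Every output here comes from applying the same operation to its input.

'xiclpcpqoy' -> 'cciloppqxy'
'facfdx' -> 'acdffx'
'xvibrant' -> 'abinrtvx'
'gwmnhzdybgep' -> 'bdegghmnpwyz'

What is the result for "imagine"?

Each output is the input with this applied: sort the characters into alphabetical order.
Doing the same to "imagine": "aegiimn".

aegiimn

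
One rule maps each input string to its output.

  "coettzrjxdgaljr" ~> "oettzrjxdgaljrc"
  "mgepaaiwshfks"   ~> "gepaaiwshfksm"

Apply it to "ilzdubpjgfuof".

Rule — move the first character to the end.
For "ilzdubpjgfuof" the result is "lzdubpjgfuofi".

lzdubpjgfuofi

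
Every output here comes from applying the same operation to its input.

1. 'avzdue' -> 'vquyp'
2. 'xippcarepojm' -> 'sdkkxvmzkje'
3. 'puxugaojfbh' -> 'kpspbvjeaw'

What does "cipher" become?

The transformation: delete the last character, then shift every letter 5 places backward in the alphabet (wrapping around).
Starting from "cipher": after the first operation, "ciphe"; after the second, "xdkcz".

xdkcz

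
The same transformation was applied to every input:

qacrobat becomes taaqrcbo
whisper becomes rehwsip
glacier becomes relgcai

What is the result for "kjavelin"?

nijkvale

What's happening: move the last 2 characters to the front (rotate right by 2), then swap each adjacent pair of characters (1↔2, 3↔4, ...).
Applying that to "kjavelin" gives "nijkvale".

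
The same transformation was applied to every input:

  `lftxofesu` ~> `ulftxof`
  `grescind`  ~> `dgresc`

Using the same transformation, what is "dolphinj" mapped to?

jdolph

The transformation: move the last 3 characters to the front (rotate right by 3), then delete the first 2 characters.
Working it through for "dolphinj": intermediate "injdolph", final "jdolph".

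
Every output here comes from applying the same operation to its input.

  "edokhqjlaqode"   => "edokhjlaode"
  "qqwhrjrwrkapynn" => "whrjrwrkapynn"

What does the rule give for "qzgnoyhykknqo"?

zgnoyhykkno

In each case the input is transformed by: remove every "q".
Doing the same to "qzgnoyhykknqo": "zgnoyhykkno".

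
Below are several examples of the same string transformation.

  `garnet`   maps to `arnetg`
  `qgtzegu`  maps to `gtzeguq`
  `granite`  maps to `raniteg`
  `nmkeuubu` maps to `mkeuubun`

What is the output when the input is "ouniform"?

In each case the input is transformed by: move the first character to the end.
Applying that to "ouniform" gives "uniformo".

uniformo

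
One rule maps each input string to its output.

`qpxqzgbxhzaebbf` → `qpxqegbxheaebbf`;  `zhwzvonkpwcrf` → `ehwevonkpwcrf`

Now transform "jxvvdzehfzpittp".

Looking at the pairs, the operation is to replace every "z" with "e".
For "jxvvdzehfzpittp" the result is "jxvvdeehfepittp".

jxvvdeehfepittp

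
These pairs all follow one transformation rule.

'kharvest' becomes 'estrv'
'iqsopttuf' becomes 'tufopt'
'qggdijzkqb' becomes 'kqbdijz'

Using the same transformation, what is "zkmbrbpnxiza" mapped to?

Each output is the input with this applied: delete the first 3 characters, then move the last 3 characters to the front (rotate right by 3).
For "zkmbrbpnxiza", step one produces "brbpnxiza"; step two turns that into "izabrbpnx".

izabrbpnx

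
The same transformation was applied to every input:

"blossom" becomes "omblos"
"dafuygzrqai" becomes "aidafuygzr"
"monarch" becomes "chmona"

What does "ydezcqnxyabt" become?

What's happening: move the last 2 characters to the front (rotate right by 2), then delete the last character.
On "ydezcqnxyabt": the first step gives "btydezcqnxya", and the second then gives "btydezcqnxy".

btydezcqnxy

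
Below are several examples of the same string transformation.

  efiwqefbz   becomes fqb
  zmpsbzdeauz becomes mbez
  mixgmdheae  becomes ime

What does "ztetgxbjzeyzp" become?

tgjy

What's happening: keep one character in every 3, starting at position 2 (positions 2nd, 5th, 8th, ...).
Applying that to "ztetgxbjzeyzp" gives "tgjy".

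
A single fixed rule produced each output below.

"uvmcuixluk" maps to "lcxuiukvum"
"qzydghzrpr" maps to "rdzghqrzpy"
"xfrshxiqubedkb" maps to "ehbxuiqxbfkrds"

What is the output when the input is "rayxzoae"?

yoxzreaa

In each case the input is transformed by: take characters alternately from the front and the back (1st, last, 2nd, 2nd-last, ...), then swap the front and back halves of the string.
On "rayxzoae": the first step gives "reaayoxz", and the second then gives "yoxzreaa".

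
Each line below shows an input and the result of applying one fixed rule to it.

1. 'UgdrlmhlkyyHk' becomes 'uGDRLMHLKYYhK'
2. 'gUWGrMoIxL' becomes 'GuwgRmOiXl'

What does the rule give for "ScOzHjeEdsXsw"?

sCoZhJEeDSxSW

What's happening: flip the case of every letter.
Applying that to "ScOzHjeEdsXsw" gives "sCoZhJEeDSxSW".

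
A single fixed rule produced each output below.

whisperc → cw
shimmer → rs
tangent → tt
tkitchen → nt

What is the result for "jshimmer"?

rj

Each output is the input with this applied: move the first character to the end, then keep only the last 2 characters.
Applying both steps to "jshimmer": "shimmerj", then "rj".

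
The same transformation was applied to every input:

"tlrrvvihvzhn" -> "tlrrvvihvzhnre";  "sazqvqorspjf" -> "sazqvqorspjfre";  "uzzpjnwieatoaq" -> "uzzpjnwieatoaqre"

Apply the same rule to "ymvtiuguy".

The pattern: append "re".
On "ymvtiuguy" that produces "ymvtiuguyre".

ymvtiuguyre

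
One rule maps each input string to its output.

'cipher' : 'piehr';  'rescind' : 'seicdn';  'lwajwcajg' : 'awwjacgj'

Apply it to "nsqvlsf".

The transformation: delete the first character, then swap each adjacent pair of characters (1↔2, 3↔4, ...).
Working it through for "nsqvlsf": intermediate "sqvlsf", final "qslvfs".

qslvfs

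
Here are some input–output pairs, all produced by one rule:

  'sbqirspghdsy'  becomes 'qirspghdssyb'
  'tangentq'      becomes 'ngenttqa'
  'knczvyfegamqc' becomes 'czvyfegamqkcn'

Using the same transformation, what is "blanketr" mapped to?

Looking at the pairs, the operation is to swap the first and last characters, then move the first 2 characters to the end (rotate left by 2).
For "blanketr", step one produces "rlanketb"; step two turns that into "anketbrl".

anketbrl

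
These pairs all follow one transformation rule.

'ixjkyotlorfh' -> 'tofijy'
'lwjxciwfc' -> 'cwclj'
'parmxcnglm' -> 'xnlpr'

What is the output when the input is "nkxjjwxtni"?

Rule — keep every other character starting from the first (positions 1st, 3rd, 5th, ...), then move the last 3 characters to the front (rotate right by 3).
Applying both steps to "nkxjjwxtni": "nxjxn", then "jxnnx".

jxnnx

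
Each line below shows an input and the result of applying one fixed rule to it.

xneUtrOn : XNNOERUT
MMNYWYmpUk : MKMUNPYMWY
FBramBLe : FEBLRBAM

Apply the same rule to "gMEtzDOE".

Each output is the input with this applied: take characters alternately from the front and the back (1st, last, 2nd, 2nd-last, ...), then convert every letter to uppercase.
For "gMEtzDOE", step one produces "gEMOEDtz"; step two turns that into "GEMOEDTZ".

GEMOEDTZ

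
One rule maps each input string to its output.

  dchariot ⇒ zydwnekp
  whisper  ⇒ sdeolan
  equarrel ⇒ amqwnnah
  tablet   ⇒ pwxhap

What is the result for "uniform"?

Each output is the input with this applied: shift every letter 4 places backward in the alphabet (wrapping around).
Applying that to "uniform" gives "qjebkni".

qjebkni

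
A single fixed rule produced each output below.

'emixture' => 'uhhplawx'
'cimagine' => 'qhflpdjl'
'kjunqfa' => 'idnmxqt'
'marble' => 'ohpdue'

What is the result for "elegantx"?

wahohjdq

Looking at the pairs, the operation is to shift every letter 3 places forward in the alphabet (wrapping around), then move the last 2 characters to the front (rotate right by 2).
"elegantx" → "hohjdqwa" → "wahohjdq".
(Check on "marble": → "pdueoh" → "ohpdue" ✓)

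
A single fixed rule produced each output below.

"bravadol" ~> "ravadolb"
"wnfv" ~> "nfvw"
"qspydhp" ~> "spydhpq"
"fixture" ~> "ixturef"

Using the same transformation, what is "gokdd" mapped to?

Looking at the pairs, the operation is to move the first character to the end.
For "gokdd" the result is "okddg".

okddg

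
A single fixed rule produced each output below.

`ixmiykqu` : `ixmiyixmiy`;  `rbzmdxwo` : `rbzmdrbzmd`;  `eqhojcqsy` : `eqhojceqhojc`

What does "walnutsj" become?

walnuwalnu

In each case the input is transformed by: delete the last 3 characters, then write the whole string twice.
On "walnutsj" that produces "walnuwalnu".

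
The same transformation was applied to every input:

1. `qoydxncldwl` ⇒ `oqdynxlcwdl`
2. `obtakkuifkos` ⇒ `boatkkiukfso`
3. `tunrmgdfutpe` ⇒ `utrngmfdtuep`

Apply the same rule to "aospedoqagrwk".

oapsdeqogawrk

What's happening: swap each adjacent pair of characters (1↔2, 3↔4, ...).
Doing the same to "aospedoqagrwk": "oapsdeqogawrk".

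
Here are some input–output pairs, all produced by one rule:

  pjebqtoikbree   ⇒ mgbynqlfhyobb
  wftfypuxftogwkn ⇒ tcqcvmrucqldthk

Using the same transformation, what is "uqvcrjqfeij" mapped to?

rnszogncbfg

The transformation: shift every letter 3 places backward in the alphabet (wrapping around).
Applying that to "uqvcrjqfeij" gives "rnszogncbfg".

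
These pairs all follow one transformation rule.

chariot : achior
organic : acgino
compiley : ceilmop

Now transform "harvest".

What's happening: sort the characters into alphabetical order, then delete the last character.
"harvest" → "aehrstv" → "aehrst".

aehrst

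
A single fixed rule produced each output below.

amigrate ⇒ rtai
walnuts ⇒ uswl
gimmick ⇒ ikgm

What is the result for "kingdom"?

dmkn

The transformation: keep every other character starting from the first (positions 1st, 3rd, 5th, ...), then move the first 2 characters to the end (rotate left by 2).
"kingdom" → "dmkn".
(Check on "walnuts": → "wlus" → "uswl" ✓)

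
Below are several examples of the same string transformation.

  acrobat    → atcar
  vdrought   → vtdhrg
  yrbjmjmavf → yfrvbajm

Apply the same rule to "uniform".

Rule — take characters alternately from the front and the back (1st, last, 2nd, 2nd-last, ...), then delete the last 2 characters.
Applying that to "uniform" gives "umnri".

umnri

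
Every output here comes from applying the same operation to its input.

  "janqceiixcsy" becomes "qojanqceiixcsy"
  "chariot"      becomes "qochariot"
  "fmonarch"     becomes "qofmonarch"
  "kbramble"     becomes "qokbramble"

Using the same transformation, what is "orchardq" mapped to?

qoorchardq

What's happening: prepend "qo".
Applying that to "orchardq" gives "qoorchardq".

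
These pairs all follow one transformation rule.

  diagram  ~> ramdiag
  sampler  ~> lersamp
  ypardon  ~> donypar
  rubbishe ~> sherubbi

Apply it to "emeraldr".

The pattern: move the last 3 characters to the front (rotate right by 3).
Applying that to "emeraldr" gives "ldremera".

ldremera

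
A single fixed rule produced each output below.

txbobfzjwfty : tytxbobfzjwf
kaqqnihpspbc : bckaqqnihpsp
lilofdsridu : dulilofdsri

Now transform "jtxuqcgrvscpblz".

lzjtxuqcgrvscpb

What's happening: move the last 2 characters to the front (rotate right by 2).
Doing the same to "jtxuqcgrvscpblz": "lzjtxuqcgrvscpb".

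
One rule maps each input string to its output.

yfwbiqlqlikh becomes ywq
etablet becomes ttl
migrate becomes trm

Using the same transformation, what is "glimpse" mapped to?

Rule — sort the characters into reverse alphabetical order, then keep only the first 3 characters.
Working it through for "glimpse": intermediate "spmlige", final "spm".

spm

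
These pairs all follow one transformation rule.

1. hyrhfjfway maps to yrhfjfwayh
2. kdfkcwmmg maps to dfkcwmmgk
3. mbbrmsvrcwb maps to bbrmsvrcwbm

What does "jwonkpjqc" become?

The pattern: move the first character to the end.
So "jwonkpjqc" becomes "wonkpjqcj".

wonkpjqcj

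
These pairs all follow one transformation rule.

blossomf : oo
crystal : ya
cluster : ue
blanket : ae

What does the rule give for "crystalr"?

ya

The transformation: keep one character in every 3, starting at position 3 (positions 3rd, 6th, 9th, ...).
So "crystalr" becomes "ya".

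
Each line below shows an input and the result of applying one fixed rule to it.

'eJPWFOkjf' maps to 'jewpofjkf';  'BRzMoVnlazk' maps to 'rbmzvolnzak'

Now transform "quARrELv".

The pattern: swap each adjacent pair of characters (1↔2, 3↔4, ...), then convert every letter to lowercase.
On "quARrELv": the first step gives "uqRAErvL", and the second then gives "uqraervl".

uqraervl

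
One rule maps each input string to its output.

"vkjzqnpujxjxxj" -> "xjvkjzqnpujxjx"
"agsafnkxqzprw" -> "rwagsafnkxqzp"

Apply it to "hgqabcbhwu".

wuhgqabcbh

Rule — move the last 2 characters to the front (rotate right by 2).
For "hgqabcbhwu" the result is "wuhgqabcbh".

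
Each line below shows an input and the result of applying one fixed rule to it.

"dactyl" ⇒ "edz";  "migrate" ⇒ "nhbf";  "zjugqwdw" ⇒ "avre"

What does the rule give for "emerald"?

Each output is the input with this applied: keep every other character starting from the first (positions 1st, 3rd, 5th, ...), then shift every letter 1 place forward in the alphabet (wrapping around).
Working it through for "emerald": intermediate "eead", final "ffbe".
(Check on "zjugqwdw": → "zuqd" → "avre" ✓)

ffbe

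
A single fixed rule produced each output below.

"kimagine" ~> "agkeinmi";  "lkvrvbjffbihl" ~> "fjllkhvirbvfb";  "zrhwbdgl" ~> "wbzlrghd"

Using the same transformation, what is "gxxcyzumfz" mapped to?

yzgzxfxmcu

The rule is to take characters alternately from the front and the back (1st, last, 2nd, 2nd-last, ...), then move the last 2 characters to the front (rotate right by 2).
Starting from "gxxcyzumfz": after the first operation, "gzxfxmcuyz"; after the second, "yzgzxfxmcu".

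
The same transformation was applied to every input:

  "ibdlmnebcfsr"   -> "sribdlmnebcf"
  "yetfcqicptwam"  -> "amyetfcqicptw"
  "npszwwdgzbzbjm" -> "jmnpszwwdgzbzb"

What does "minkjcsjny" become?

nyminkjcsj

In each case the input is transformed by: move the last 2 characters to the front (rotate right by 2).
Doing the same to "minkjcsjny": "nyminkjcsj".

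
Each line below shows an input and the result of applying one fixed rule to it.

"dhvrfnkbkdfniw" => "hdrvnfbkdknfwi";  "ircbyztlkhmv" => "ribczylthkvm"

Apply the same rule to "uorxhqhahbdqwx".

Looking at the pairs, the operation is to swap each adjacent pair of characters (1↔2, 3↔4, ...).
"uorxhqhahbdqwx" → "ouxrqhahbhqdxw".

ouxrqhahbhqdxw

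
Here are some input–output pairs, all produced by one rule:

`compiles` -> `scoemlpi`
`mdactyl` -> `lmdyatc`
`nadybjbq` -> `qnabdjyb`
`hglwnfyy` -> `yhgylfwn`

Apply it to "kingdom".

mkiondg

What's happening: swap the first and last characters, then take characters alternately from the front and the back (1st, last, 2nd, 2nd-last, ...).
"kingdom" → "mingdok" → "mkiondg".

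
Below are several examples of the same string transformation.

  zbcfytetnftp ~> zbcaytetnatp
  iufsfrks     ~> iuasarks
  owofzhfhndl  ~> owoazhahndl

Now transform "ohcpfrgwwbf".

ohcpargwwba

Looking at the pairs, the operation is to replace every "f" with "a".
For "ohcpfrgwwbf" the result is "ohcpargwwba".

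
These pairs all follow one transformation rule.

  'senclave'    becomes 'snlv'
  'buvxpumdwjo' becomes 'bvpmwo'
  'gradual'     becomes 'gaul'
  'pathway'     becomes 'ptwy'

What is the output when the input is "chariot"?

In each case the input is transformed by: keep every other character starting from the first (positions 1st, 3rd, 5th, ...).
So "chariot" becomes "cait".

cait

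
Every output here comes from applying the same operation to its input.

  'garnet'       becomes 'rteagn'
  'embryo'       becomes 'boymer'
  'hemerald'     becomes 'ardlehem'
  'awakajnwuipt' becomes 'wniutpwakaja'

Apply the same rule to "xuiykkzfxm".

The transformation: swap each adjacent pair of characters (1↔2, 3↔4, ...), then swap the front and back halves of the string.
"xuiykkzfxm" → "uxyikkfzmx" → "kfzmxuxyik".

kfzmxuxyik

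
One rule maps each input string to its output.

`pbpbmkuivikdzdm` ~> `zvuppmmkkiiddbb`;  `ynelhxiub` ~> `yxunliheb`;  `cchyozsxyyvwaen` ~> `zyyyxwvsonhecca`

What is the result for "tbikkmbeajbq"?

The pattern: sort the characters into reverse alphabetical order.
Applying that to "tbikkmbeajbq" gives "tqmkkjiebbba".

tqmkkjiebbba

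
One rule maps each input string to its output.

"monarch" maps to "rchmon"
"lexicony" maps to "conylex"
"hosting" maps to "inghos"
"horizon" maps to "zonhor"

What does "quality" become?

ityqua

Looking at the pairs, the operation is to move the first 3 characters to the end (rotate left by 3), then delete the first character.
On "quality": the first step gives "lityqua", and the second then gives "ityqua".
(Check on "horizon": → "izonhor" → "zonhor" ✓)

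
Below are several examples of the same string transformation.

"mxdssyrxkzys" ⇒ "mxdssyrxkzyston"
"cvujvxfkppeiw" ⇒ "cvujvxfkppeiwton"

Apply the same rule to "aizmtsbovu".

aizmtsbovuton

The rule is to append "ton".
Applying that to "aizmtsbovu" gives "aizmtsbovuton".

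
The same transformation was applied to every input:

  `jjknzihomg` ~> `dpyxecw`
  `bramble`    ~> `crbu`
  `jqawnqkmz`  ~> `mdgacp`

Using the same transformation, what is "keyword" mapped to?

meht

The transformation: shift every letter 10 places backward in the alphabet (wrapping around), then delete the first 3 characters.
On "keyword": the first step gives "auomeht", and the second then gives "meht".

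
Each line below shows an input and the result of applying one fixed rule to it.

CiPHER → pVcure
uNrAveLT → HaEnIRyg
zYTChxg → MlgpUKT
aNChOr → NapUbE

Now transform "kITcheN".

XvgPURa

Rule — shift every letter 13 places forward in the alphabet (wrapping around) — i.e. ROT13, then flip the case of every letter.
On "kITcheN": the first step gives "xVGpurA", and the second then gives "XvgPURa".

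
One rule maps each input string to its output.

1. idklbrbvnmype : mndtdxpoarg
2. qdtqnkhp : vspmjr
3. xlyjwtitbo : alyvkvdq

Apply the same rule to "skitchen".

kvejgp

Rule — delete the first 2 characters, then shift every letter 2 places forward in the alphabet (wrapping around).
"skitchen" → "itchen" → "kvejgp".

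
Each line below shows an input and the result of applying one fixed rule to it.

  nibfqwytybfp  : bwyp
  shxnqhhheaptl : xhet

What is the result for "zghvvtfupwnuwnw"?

In each case the input is transformed by: keep one character in every 3, starting at position 3 (positions 3rd, 6th, 9th, ...).
"zghvvtfupwnuwnw" → "htpuw".

htpuw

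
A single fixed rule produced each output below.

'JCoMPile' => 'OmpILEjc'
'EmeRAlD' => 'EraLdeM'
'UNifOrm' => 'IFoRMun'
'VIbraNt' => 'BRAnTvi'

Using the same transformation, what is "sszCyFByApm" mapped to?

The transformation: flip the case of every letter, then move the first 2 characters to the end (rotate left by 2).
Doing the same to "sszCyFByApm": "ZcYfbYaPMSS".
(Check on "JCoMPile": → "jcOmpILE" → "OmpILEjc" ✓)

ZcYfbYaPMSS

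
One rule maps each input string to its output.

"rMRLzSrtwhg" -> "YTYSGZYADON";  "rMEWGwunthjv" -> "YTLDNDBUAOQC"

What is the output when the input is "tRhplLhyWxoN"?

AYOWSSOFDEVU

Rule — shift every letter 7 places forward in the alphabet (wrapping around), then convert every letter to uppercase.
Working it through for "tRhplLhyWxoN": intermediate "aYowsSofDevU", final "AYOWSSOFDEVU".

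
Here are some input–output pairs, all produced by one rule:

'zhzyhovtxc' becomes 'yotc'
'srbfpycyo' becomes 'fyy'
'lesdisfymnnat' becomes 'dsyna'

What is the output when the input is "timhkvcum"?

In each case the input is transformed by: delete the first 3 characters, then keep every other character starting from the first (positions 1st, 3rd, 5th, ...).
"timhkvcum" → "hkvcum" → "hvu".

hvu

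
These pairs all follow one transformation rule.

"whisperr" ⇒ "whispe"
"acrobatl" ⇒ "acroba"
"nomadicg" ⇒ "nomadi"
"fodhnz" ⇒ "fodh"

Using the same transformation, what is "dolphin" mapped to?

dolph

The pattern: delete the last 2 characters.
"dolphin" → "dolph".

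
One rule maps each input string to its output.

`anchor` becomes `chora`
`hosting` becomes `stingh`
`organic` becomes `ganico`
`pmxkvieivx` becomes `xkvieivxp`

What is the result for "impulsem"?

pulsemi

Looking at the pairs, the operation is to move the first 2 characters to the end (rotate left by 2), then delete the last character.
On "impulsem": the first step gives "pulsemim", and the second then gives "pulsemi".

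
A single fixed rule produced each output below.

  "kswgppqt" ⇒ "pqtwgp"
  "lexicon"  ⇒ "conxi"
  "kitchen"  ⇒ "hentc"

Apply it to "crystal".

talys

Rule — delete the first 2 characters, then move the last 3 characters to the front (rotate right by 3).
On "crystal": the first step gives "ystal", and the second then gives "talys".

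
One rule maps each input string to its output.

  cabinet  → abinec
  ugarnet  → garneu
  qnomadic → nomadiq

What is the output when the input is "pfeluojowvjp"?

feluojowvjp

Each output is the input with this applied: delete the last character, then move the first character to the end.
For "pfeluojowvjp", step one produces "pfeluojowvj"; step two turns that into "feluojowvjp".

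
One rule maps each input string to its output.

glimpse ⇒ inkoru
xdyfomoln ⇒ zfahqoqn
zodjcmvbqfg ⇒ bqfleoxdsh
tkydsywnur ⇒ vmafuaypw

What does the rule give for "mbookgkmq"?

odqqmimo

The transformation: delete the last character, then shift every letter 2 places forward in the alphabet (wrapping around).
For "mbookgkmq", step one produces "mbookgkm"; step two turns that into "odqqmimo".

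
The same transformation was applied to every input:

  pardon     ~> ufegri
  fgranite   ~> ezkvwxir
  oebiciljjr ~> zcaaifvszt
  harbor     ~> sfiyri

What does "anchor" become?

Rule — swap the front and back halves of the string, then shift every letter 9 places backward in the alphabet (wrapping around).
Applying both steps to "anchor": "horanc", then "yfiret".

yfiret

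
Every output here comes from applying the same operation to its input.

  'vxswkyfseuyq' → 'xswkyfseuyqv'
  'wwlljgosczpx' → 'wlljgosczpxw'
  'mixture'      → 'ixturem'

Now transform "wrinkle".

The rule is to move the first character to the end.
For "wrinkle" the result is "rinklew".

rinklew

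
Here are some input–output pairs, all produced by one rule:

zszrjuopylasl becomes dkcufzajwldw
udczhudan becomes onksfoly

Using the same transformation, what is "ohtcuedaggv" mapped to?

senfpolrrg

The rule is to delete the first character, then shift every letter 11 places forward in the alphabet (wrapping around).
So "ohtcuedaggv" becomes "senfpolrrg".
(Check on "udczhudan": → "dczhudan" → "onksfoly" ✓)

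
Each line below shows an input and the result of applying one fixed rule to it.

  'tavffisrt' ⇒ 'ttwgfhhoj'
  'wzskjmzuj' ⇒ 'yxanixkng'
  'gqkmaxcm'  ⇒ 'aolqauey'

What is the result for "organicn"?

Each output is the input with this applied: shift every letter 12 places backward in the alphabet (wrapping around), then move the first 3 characters to the end (rotate left by 3).
For "organicn" the result is "obwqbcfu".
(Check on "gqkmaxcm": → "ueyaolqa" → "aolqauey" ✓)

obwqbcfu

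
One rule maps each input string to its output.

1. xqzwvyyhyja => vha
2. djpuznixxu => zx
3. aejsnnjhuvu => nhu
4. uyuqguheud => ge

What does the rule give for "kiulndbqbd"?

nq

The pattern: delete the first 3 characters, then keep one character in every 3, starting at position 2 (positions 2nd, 5th, 8th, ...).
Starting from "kiulndbqbd": after the first operation, "lndbqbd"; after the second, "nq".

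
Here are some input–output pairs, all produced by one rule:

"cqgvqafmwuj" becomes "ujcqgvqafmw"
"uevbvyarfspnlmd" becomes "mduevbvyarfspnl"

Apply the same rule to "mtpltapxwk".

wkmtpltapx

Looking at the pairs, the operation is to move the last 2 characters to the front (rotate right by 2).
For "mtpltapxwk" the result is "wkmtpltapx".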